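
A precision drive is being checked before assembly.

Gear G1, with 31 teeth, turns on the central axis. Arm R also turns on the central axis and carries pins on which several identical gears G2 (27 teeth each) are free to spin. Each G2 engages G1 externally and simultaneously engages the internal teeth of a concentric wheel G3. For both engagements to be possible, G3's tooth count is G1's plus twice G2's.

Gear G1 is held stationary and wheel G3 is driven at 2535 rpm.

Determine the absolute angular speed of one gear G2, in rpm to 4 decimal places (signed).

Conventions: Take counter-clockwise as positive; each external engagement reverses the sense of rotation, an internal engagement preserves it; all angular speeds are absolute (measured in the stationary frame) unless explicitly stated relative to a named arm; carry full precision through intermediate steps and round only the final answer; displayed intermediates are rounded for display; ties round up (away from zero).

+3990.2778 rpm

planetary set (31T centre, 27T on arm, 85T internal) — Willis relation
normalise by the input: solve with ω_ring = 1, then scale by 2535 rpm
ring teeth: 31 + 2·27 = 85
31(ω_sun−ω_arm) = −85(ω_ring−ω_arm),  ω_sun = 0, ω_ring = 1
31(0−ω_arm) = −85(1−ω_arm)  ⇒  116·ω_arm = 85  ⇒  ω_arm = 85/116
sun–planet mesh: 31·(0−85/116) = −27·(ω_p−ω_arm)  ⇒  ω_p−ω_arm = 2635/3132
ω_p = 85/116 + 2635/3132 = 85/54
scale: ω_p = 85/54 × 2535 rpm = +3990.2778 rpm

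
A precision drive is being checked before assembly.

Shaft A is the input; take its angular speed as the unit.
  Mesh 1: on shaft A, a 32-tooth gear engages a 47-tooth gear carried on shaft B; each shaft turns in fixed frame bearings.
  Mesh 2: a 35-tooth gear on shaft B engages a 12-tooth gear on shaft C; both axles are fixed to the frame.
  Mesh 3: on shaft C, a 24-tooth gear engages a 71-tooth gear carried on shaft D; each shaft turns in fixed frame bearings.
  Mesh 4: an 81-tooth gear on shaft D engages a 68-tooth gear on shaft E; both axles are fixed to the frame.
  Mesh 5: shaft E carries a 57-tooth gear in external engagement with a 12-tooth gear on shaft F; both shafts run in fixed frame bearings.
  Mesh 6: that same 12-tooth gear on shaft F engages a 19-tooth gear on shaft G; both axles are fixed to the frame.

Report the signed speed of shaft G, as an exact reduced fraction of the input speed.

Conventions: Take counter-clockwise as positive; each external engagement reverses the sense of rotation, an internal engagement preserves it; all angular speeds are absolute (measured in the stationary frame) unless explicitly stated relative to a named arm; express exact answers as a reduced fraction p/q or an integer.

6-mesh fixed-axis compound train (all bearings frame-fixed)
mesh 1 [32T→47T]: |ω|/ω_in = 1×32/47 = 32/47, sense flips to −
mesh 2 [35T→12T]: |ω|/ω_in = (32/47)×35/12 = 280/141, sense flips to +
mesh 3 [24T→71T]: |ω|/ω_in = (280/141)×24/71 = 2240/3337, sense flips to −
mesh 4 [81T→68T]: |ω|/ω_in = (2240/3337)×81/68 = 45360/56729, sense flips to +
mesh 5 [57T→12T]: |ω|/ω_in = (45360/56729)×57/12 = 215460/56729, sense flips to −
mesh 6 [12T→19T]: |ω|/ω_in = (215460/56729)×12/19 = 136080/56729, sense flips to +
signed output speed (× input speed) = 136080/56729

136080/56729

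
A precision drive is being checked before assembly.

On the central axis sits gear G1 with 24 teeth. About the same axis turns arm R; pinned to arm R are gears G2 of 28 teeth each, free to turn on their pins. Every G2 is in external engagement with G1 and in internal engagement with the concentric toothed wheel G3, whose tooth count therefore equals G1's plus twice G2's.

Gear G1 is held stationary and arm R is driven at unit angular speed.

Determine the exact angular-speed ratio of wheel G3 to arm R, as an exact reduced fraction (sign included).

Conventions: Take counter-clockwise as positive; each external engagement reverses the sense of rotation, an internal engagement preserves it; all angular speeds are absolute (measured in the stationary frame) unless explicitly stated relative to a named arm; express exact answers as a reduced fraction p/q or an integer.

13/10

recognized (axles ride arm R): planetary set, 24/28/80 teeth
ring teeth: 24 + 2·28 = 80
24(ω_sun−ω_arm) = −80(ω_ring−ω_arm),  ω_sun = 0, ω_arm = 1
ω_ring = 1 − (24/80)(0−1) = 13/10
ω_out/ω_in = 13/10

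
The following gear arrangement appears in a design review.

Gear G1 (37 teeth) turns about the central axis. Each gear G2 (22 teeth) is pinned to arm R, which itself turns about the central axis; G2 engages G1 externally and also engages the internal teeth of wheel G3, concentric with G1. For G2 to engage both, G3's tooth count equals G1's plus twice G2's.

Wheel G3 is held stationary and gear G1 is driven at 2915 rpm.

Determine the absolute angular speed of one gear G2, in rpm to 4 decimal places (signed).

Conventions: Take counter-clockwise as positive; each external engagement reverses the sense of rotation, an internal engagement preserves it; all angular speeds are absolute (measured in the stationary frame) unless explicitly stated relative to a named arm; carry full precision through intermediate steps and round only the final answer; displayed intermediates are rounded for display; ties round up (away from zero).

recognized (axles ride arm R): planetary set, 37/22/81 teeth
normalise by the input: solve with ω_sun = 1, then scale by 2915 rpm
ring teeth: 37 + 2·22 = 81
37(ω_sun−ω_arm) = −81(ω_ring−ω_arm),  ω_ring = 0, ω_sun = 1
37(1−ω_arm) = −81(0−ω_arm)  ⇒  118·ω_arm = 37  ⇒  ω_arm = 37/118
sun–planet mesh: 37·(1−37/118) = −22·(ω_p−ω_arm)  ⇒  ω_p−ω_arm = -2997/2596
ω_p = 37/118 − 2997/2596 = -37/44
scale: ω_p = -37/44 × 2915 rpm = -2451.2500 rpm

-2451.2500 rpm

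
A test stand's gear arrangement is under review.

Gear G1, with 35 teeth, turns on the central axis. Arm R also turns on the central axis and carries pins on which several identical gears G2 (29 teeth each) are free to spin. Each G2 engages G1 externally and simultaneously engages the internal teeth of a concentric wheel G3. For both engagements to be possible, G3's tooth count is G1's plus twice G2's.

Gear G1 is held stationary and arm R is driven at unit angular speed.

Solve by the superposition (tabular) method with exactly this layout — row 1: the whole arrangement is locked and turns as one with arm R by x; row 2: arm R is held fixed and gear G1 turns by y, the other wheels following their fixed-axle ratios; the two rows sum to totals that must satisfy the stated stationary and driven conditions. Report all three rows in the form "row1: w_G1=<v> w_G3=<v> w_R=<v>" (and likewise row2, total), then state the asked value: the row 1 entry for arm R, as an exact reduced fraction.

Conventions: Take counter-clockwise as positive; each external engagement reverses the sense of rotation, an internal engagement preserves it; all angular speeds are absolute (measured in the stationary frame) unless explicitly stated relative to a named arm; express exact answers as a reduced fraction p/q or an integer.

topology: planetary set — G1 35T / G2 29T / G3 93T, arm = carrier (Willis)
row 1 (train locked, turned with arm): all members turn x
row 2 (arm held, sun turns y): ω_ring = −(35/93)·y, ω_arm = 0
boundary: total ω_sun = x + y = 0 and total ω_arm = x = 1  ⇒  y = -1, x = 1
row 2 ring = −(35/93)·(-1) = 35/93
totals (row 1 + row 2): sun 1 + (-1) = 0, ring 1 + 35/93 = 128/93, arm 1 + 0 = 1
asked cell (row1, arm) = 1

row1: w_G1=1 w_G3=1 w_R=1
row2: w_G1=-1 w_G3=35/93 w_R=0
total: w_G1=0 w_G3=128/93 w_R=1
asked value: 1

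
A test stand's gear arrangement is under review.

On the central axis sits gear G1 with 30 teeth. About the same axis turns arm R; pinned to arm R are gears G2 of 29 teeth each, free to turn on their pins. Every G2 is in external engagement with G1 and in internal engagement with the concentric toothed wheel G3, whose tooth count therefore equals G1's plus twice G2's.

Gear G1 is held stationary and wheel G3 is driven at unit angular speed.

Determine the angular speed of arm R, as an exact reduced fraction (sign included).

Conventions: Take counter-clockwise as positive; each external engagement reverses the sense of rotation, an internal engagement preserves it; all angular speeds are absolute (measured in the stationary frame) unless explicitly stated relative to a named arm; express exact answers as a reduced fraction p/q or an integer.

44/59

class = planetary set [G3 = 30+2·29 = 88; Willis about the carrier]
ring teeth: 30 + 2·29 = 88
30(ω_sun−ω_arm) = −88(ω_ring−ω_arm),  ω_sun = 0, ω_ring = 1
30(0−ω_arm) = −88(1−ω_arm)  ⇒  118·ω_arm = 88  ⇒  ω_arm = 44/59
exact speed ratio = 44/59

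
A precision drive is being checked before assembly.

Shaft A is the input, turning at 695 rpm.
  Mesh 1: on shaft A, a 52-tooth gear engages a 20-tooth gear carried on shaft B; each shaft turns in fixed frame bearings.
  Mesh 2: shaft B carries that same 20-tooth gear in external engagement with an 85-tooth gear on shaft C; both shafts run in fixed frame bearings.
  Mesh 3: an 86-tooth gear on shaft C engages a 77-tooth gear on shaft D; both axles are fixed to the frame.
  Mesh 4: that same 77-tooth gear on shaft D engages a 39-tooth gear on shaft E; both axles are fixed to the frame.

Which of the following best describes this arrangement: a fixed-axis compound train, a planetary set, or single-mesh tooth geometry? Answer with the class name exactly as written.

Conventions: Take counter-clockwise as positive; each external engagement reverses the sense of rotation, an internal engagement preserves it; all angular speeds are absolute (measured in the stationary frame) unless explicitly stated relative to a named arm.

fixed-axis compound train

topology: fixed-axis compound train — 4 meshes, A→E
classification: fixed-axis compound train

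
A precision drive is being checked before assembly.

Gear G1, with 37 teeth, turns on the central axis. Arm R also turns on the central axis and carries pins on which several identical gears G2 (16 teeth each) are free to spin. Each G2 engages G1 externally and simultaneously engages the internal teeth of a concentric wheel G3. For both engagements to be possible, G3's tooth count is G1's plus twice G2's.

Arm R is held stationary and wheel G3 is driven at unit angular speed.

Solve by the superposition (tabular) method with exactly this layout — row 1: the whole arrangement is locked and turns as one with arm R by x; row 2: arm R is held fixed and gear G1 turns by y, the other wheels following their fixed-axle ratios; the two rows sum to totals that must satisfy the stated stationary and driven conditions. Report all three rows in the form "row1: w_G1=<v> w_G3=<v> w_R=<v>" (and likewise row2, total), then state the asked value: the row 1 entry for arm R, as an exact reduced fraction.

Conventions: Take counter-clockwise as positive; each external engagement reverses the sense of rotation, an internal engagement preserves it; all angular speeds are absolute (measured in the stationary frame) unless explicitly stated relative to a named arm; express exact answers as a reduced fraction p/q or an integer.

row1: w_G1=0 w_G3=0 w_R=0
row2: w_G1=-69/37 w_G3=1 w_R=0
total: w_G1=-69/37 w_G3=1 w_R=0
asked value: 0

planetary set (37T centre, 16T on arm, 69T internal) — Willis relation
row 1 (train locked, turned with arm): all members turn x
row 2: sun turns y, ring = −(37/69)·y, arm 0
boundary: total ω_arm = x = 0 and total ω_ring = x − (37/69)·y = 1  ⇒  y = -69/37, x = 0
row 2 ring = −(37/69)·(-69/37) = 1
totals (row 1 + row 2): sun 0 + (-69/37) = -69/37, ring 0 + 1 = 1, arm 0 + 0 = 0
asked cell (row1, arm) = 0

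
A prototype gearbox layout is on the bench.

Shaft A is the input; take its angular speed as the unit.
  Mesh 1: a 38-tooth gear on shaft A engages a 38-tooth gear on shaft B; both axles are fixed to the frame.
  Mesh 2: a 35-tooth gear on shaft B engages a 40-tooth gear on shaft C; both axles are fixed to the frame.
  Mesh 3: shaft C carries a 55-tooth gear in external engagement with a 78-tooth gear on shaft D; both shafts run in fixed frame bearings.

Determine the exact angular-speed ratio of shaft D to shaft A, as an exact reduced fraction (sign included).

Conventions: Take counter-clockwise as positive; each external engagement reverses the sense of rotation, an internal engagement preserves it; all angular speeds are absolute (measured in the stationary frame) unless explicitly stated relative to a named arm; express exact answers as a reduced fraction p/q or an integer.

class = fixed-axis compound train [3 meshes; 3 ratios multiply, 3 sense flips]
mesh 1 [38T→38T]: running ratio 1, sense −
mesh 2 [35T→40T]: running ratio 7/8, sense +
mesh 3 [55T→78T]: running ratio 385/624, sense −
ω_out/ω_in = -385/624

-385/624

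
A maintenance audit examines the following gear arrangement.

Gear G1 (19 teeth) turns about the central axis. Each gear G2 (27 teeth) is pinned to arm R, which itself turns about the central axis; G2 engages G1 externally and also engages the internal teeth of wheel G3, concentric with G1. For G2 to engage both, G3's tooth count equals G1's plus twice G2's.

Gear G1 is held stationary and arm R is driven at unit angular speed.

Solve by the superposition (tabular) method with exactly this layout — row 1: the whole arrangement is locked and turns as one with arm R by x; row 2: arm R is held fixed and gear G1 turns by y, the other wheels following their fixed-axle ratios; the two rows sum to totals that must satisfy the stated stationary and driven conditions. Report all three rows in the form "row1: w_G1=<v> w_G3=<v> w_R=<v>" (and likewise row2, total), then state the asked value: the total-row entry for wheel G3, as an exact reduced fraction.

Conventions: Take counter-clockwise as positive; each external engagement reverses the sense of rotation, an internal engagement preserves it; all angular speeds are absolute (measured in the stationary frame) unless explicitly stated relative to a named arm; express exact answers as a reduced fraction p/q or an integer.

row1: w_G1=1 w_G3=1 w_R=1
row2: w_G1=-1 w_G3=19/73 w_R=0
total: w_G1=0 w_G3=92/73 w_R=1
asked value: 92/73

topology: planetary set — G1 19T / G2 27T / G3 73T, arm = carrier (Willis)
row 1: whole set turns with the arm by x
superposition row 2 [arm held]: sun y, ring −(19/73)·y, arm 0
boundary: total ω_sun = x + y = 0 and total ω_arm = x = 1  ⇒  y = -1, x = 1
row 2 ring = −(19/73)·(-1) = 19/73
totals (row 1 + row 2): sun 1 + (-1) = 0, ring 1 + 19/73 = 92/73, arm 1 + 0 = 1
asked cell (total, ring) = 92/73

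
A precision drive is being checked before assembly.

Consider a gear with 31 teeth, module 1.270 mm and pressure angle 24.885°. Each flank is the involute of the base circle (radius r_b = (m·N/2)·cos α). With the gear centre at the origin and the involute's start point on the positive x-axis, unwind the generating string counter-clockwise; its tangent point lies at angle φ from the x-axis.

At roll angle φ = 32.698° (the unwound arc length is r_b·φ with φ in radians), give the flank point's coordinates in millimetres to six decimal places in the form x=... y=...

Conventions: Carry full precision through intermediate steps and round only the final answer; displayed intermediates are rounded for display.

single-mesh involute tooth geometry (31T wheel at module 1.270)
pitch radius r_p = m·N/2 = 1.270·31/2 = 19.685000
base radius r_b = r_p·cos α = 19.685000·cos 24.885° = 17.857331
roll angle φ = 32.698° = 0.57068776 rad
x = r_b·(cos φ + φ·sin φ) = 20.532741
y = r_b·(sin φ − φ·cos φ) = 1.070731

x=20.532741 y=1.070731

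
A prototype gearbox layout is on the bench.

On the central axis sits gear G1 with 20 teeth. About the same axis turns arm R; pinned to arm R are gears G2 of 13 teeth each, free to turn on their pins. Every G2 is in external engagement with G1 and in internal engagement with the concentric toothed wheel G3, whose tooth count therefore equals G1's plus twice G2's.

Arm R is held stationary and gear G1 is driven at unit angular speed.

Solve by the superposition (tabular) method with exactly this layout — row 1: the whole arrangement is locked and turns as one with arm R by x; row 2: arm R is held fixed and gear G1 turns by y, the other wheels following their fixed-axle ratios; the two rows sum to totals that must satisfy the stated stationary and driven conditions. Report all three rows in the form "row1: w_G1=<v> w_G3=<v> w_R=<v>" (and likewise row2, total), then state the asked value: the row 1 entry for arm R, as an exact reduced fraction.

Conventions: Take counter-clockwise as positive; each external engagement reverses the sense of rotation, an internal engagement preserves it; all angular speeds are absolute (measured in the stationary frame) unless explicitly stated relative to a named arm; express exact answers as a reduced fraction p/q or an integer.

row1: w_G1=0 w_G3=0 w_R=0
row2: w_G1=1 w_G3=-10/23 w_R=0
total: w_G1=1 w_G3=-10/23 w_R=0
asked value: 0

class = planetary set [G3 = 20+2·13 = 46; Willis about the carrier]
row 1 (train locked, turned with arm): all members turn x
row 2 — arm fixed, fixed-axis ratios: sun y, ring −(20/46)·y, arm 0
boundary: total ω_arm = x = 0 and total ω_sun = x + y = 1  ⇒  y = 1, x = 0
row 2 ring = −(20/46)·1 = -10/23
totals (row 1 + row 2): sun 0 + 1 = 1, ring 0 + (-10/23) = -10/23, arm 0 + 0 = 0
asked cell (row1, arm) = 0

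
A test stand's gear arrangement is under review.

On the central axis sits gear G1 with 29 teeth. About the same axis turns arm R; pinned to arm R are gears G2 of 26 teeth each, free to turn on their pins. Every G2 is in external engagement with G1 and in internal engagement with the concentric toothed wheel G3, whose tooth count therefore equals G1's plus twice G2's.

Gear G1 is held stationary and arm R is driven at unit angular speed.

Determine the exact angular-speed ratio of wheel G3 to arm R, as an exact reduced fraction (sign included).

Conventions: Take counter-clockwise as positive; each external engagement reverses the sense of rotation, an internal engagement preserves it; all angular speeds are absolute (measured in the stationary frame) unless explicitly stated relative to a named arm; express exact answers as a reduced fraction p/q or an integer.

topology: planetary set — G1 29T / G2 26T / G3 81T, arm = carrier (Willis)
ring teeth: 29 + 2·26 = 81
29(ω_sun−ω_arm) = −81(ω_ring−ω_arm),  ω_sun = 0, ω_arm = 1
ω_ring = 1 − (29/81)(0−1) = 110/81
ω_out/ω_in = 110/81

110/81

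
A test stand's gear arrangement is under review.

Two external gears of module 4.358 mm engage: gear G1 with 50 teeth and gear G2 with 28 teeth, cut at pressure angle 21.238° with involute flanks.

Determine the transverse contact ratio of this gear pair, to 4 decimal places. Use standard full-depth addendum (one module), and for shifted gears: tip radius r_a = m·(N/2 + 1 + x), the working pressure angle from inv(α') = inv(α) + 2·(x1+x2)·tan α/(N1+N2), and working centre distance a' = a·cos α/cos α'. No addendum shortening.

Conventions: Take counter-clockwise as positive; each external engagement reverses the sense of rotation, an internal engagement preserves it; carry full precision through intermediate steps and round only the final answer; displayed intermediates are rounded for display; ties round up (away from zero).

topology: single-mesh involute geometry — m = 4.358, 50T/28T pair
base radii: r_b1 = 101.550525, r_b2 = 56.868294
tip radii: r_a1 = 113.308000, r_a2 = 65.370000
no profile shift: α' = α, a' = a
action lengths: √(r_a1²−r_b1²) = 50.261254, √(r_a2²−r_b2²) = 32.237153
base pitch p_b = π·m·cos α = 12.761215
CR = (50.261254 + 32.237153 − 169.962000·sin 21.23800°)/12.761215 = 1.640196
contact ratio ≈ 1.6402

1.6402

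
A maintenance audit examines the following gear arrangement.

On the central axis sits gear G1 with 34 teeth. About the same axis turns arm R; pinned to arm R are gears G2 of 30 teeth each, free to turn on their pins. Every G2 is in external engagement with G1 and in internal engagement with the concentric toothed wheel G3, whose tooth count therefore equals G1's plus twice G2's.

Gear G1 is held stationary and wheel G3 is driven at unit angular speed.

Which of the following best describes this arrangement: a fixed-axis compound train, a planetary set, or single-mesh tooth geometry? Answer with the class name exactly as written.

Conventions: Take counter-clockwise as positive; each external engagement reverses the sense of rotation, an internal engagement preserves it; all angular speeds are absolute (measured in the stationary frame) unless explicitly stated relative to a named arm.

topology: planetary set — G1 34T / G2 30T / G3 94T, arm = carrier (Willis)
classification: planetary set

planetary set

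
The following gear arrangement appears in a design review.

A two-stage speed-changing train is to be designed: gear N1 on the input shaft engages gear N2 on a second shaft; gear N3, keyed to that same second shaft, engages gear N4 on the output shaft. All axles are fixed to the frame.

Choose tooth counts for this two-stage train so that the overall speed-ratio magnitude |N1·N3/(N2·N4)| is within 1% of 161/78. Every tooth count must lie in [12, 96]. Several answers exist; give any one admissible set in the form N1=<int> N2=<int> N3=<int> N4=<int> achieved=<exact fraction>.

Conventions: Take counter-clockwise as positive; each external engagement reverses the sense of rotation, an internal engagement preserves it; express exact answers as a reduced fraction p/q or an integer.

topology: fixed-axis compound train — 2 stages, target 161/78
target = 161/78 in lowest terms: an exact hit needs N1·N3 = k·161 and N2·N4 = k·78 for one integer k, every count in [12, 96]; additionally prefer no 1:1 stage (N1 ≠ N2, N3 ≠ N4)
k = 1: no 1:1-free in-range split of k·161 and k·78 into factor pairs; take k = 2
k = 2: N1·N3 = 322 = 14·23, N2·N4 = 156 = 12·13
achieved = 14·23/(12·13) = 161/78; |achieved − target| = 0 ≤ 161/7800 ✓

N1=14 N2=12 N3=23 N4=13 achieved=161/78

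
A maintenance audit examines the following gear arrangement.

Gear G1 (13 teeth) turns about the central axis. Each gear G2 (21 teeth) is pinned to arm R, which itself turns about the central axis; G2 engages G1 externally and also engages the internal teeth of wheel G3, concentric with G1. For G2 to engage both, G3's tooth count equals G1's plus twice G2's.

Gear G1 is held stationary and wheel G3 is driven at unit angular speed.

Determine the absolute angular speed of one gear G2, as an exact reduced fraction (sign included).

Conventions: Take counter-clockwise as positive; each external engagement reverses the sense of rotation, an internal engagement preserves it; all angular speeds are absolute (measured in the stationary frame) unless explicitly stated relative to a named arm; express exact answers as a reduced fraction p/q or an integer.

recognized (axles ride arm R): planetary set, 13/21/55 teeth
ring teeth: 13 + 2·21 = 55
13(ω_sun−ω_arm) = −55(ω_ring−ω_arm),  ω_sun = 0, ω_ring = 1
13(0−ω_arm) = −55(1−ω_arm)  ⇒  68·ω_arm = 55  ⇒  ω_arm = 55/68
sun–planet mesh: 13·(0−55/68) = −21·(ω_p−ω_arm)  ⇒  ω_p−ω_arm = 715/1428
ω_p = 55/68 + 715/1428 = 55/42
exact speed ratio = 55/42

55/42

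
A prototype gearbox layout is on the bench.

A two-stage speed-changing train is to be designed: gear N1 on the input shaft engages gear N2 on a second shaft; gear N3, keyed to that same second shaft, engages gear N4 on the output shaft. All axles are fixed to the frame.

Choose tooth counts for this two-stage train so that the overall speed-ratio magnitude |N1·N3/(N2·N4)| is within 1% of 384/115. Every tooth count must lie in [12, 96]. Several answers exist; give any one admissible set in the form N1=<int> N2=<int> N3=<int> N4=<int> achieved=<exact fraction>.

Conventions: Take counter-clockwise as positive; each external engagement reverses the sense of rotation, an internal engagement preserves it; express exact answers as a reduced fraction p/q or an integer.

topology: fixed-axis compound train — 2 stages, target 384/115
target = 384/115 in lowest terms: an exact hit needs N1·N3 = k·384 and N2·N4 = k·115 for one integer k, every count in [12, 96]; additionally prefer no 1:1 stage (N1 ≠ N2, N3 ≠ N4)
k = 1…2: no 1:1-free in-range split of k·384 and k·115 into factor pairs; take k = 3
k = 3: N1·N3 = 1152 = 12·96, N2·N4 = 345 = 15·23
achieved = 12·96/(15·23) = 384/115; |achieved − target| = 0 ≤ 96/2875 ✓

N1=12 N2=15 N3=96 N4=23 achieved=384/115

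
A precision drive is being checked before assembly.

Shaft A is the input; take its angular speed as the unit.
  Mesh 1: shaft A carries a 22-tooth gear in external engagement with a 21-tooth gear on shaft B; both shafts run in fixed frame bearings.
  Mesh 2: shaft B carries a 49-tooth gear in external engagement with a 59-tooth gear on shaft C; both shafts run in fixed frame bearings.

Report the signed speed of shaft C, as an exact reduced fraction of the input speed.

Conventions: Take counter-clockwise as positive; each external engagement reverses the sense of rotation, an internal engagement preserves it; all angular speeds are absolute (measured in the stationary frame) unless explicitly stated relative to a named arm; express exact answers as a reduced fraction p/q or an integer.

154/177

2-mesh fixed-axis compound train (all bearings frame-fixed)
mesh 1 [22T→21T]: |ω|/ω_in = 1×22/21 = 22/21, sense flips to −
mesh 2 [49T→59T]: |ω|/ω_in = (22/21)×49/59 = 154/177, sense flips to +
signed output speed (× input speed) = 154/177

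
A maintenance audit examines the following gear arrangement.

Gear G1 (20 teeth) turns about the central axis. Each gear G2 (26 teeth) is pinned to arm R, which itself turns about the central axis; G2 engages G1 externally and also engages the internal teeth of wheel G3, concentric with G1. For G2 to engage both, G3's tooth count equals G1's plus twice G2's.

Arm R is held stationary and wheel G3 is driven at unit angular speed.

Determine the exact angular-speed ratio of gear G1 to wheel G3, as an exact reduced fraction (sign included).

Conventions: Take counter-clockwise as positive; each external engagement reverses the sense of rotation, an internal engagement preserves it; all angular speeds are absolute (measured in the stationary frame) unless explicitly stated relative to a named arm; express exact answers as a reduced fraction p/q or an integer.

recognized (axles ride arm R): planetary set, 20/26/72 teeth
ring teeth: 20 + 2·26 = 72
20(ω_sun−ω_arm) = −72(ω_ring−ω_arm),  ω_arm = 0, ω_ring = 1
ω_sun = 0 − (72/20)(1−0) = -18/5
ω_out/ω_in = -18/5

-18/5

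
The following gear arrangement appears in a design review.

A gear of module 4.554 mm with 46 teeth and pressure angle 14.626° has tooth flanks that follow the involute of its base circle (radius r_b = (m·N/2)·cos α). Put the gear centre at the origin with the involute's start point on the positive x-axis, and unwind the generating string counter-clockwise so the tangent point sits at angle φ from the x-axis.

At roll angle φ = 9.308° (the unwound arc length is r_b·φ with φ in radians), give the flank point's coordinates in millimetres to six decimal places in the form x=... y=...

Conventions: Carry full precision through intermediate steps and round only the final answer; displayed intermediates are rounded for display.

topology: single-mesh involute geometry — m = 4.554, N = 46
pitch radius r_p = m·N/2 = 4.554·46/2 = 104.742000
base radius r_b = r_p·cos α = 104.742000·cos 14.626° = 101.347803
roll angle φ = 9.308° = 0.16245525 rad
x = r_b·(cos φ + φ·sin φ) = 102.676362
y = r_b·(sin φ − φ·cos φ) = 0.144460

x=102.676362 y=0.144460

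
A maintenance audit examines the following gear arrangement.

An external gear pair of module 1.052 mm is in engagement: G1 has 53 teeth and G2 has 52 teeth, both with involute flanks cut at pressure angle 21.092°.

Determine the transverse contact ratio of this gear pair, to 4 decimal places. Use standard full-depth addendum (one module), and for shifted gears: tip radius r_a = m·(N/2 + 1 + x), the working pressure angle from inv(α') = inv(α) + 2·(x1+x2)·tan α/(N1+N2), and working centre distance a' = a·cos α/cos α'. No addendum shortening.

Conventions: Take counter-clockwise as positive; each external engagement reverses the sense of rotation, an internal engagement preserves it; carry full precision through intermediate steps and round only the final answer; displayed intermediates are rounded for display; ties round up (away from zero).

1.7063

topology: single-mesh involute geometry — m = 1.052, 53T/52T pair
base radii: r_b1 = 26.010280, r_b2 = 25.519520
tip radii: r_a1 = 28.930000, r_a2 = 28.404000
no profile shift: α' = α, a' = a
action lengths: √(r_a1²−r_b1²) = 12.665317, √(r_a2²−r_b2²) = 12.471621
base pitch p_b = π·m·cos α = 3.083536
CR = (12.665317 + 12.471621 − 55.230000·sin 21.09200°)/3.083536 = 1.706323
contact ratio ≈ 1.7063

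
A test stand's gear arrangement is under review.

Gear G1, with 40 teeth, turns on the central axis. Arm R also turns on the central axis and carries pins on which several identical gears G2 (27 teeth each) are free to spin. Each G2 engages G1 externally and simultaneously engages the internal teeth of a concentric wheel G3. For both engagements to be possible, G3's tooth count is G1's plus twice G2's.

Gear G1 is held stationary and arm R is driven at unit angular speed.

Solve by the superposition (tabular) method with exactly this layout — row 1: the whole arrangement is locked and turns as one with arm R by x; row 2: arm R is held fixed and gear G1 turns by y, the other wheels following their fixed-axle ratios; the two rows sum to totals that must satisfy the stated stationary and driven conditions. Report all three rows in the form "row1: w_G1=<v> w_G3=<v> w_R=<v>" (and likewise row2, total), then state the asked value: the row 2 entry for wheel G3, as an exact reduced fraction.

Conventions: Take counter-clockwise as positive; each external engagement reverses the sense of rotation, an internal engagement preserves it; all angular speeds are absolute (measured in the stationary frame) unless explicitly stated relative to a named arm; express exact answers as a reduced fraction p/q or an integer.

class = planetary set [G3 = 40+2·27 = 94; Willis about the carrier]
row 1 — lock + rotate with arm: ω_sun = ω_ring = ω_arm = x
row 2: sun turns y, ring = −(40/94)·y, arm 0
boundary: total ω_sun = x + y = 0 and total ω_arm = x = 1  ⇒  y = -1, x = 1
row 2 ring = −(40/94)·(-1) = 20/47
totals (row 1 + row 2): sun 1 + (-1) = 0, ring 1 + 20/47 = 67/47, arm 1 + 0 = 1
asked cell (row2, ring) = 20/47

row1: w_G1=1 w_G3=1 w_R=1
row2: w_G1=-1 w_G3=20/47 w_R=0
total: w_G1=0 w_G3=67/47 w_R=1
asked value: 20/47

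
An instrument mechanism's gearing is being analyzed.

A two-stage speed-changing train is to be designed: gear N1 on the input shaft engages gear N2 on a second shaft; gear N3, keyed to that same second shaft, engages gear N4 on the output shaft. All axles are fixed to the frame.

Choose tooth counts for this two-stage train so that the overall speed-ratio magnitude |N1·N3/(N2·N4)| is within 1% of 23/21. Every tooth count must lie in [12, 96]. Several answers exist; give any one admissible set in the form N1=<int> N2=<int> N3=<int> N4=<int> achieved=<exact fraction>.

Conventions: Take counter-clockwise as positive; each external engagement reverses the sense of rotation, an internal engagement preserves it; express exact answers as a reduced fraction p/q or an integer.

class = fixed-axis compound train [2-stage, 23/21 wanted]
target = 23/21 in lowest terms: an exact hit needs N1·N3 = k·23 and N2·N4 = k·21 for one integer k, every count in [12, 96]; additionally prefer no 1:1 stage (N1 ≠ N2, N3 ≠ N4)
k = 1…11: no 1:1-free in-range split of k·23 and k·21 into factor pairs; take k = 12
k = 12: N1·N3 = 276 = 12·23, N2·N4 = 252 = 21·12
achieved = 12·23/(21·12) = 23/21; |achieved − target| = 0 ≤ 23/2100 ✓

N1=12 N2=21 N3=23 N4=12 achieved=23/21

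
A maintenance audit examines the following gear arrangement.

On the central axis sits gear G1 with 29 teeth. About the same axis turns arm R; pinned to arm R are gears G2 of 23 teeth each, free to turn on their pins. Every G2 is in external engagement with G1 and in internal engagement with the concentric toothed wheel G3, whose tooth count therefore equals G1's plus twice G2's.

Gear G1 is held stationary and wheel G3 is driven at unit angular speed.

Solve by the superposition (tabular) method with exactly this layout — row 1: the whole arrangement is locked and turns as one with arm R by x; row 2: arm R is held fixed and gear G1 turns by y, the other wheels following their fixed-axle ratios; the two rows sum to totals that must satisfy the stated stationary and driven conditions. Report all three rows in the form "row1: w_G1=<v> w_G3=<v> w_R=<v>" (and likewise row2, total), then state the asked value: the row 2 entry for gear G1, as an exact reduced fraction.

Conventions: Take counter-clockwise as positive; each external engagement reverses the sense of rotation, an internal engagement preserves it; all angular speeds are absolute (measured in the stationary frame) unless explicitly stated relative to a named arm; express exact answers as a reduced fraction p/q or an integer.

class = planetary set [G3 = 29+2·23 = 75; Willis about the carrier]
row 1 (train locked, turned with arm): all members turn x
row 2 (arm held, sun turns y): ω_ring = −(29/75)·y, ω_arm = 0
boundary: total ω_sun = x + y = 0 and total ω_ring = x − (29/75)·y = 1  ⇒  y = -75/104, x = 75/104
row 2 ring = −(29/75)·(-75/104) = 29/104
totals (row 1 + row 2): sun 75/104 + (-75/104) = 0, ring 75/104 + 29/104 = 1, arm 75/104 + 0 = 75/104
asked cell (row2, sun) = -75/104

row1: w_G1=75/104 w_G3=75/104 w_R=75/104
row2: w_G1=-75/104 w_G3=29/104 w_R=0
total: w_G1=0 w_G3=1 w_R=75/104
asked value: -75/104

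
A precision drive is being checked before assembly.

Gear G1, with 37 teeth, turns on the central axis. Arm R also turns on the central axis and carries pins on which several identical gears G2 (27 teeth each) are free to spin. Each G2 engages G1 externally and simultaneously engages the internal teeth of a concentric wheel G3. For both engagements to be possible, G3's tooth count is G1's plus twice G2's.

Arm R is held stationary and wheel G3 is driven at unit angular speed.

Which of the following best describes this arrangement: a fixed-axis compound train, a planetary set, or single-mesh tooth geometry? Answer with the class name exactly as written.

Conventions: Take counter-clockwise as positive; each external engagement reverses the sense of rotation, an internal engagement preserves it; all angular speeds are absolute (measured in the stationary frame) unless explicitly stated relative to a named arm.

topology: planetary set — G1 37T / G2 27T / G3 91T, arm = carrier (Willis)
classification: planetary set

planetary set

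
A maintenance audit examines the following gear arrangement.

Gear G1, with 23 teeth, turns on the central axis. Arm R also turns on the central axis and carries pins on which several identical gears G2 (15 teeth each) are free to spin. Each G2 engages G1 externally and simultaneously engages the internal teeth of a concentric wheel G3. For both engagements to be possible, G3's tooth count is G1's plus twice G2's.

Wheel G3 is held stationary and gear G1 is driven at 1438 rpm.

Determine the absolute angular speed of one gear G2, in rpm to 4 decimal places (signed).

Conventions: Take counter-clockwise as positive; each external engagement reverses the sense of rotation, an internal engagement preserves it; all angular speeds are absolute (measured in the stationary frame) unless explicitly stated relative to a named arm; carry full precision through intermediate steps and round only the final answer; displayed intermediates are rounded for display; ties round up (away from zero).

-1102.4667 rpm

recognized (axles ride arm R): planetary set, 23/15/53 teeth
normalise by the input: solve with ω_sun = 1, then scale by 1438 rpm
ring teeth: 23 + 2·15 = 53
23(ω_sun−ω_arm) = −53(ω_ring−ω_arm),  ω_ring = 0, ω_sun = 1
23(1−ω_arm) = −53(0−ω_arm)  ⇒  76·ω_arm = 23  ⇒  ω_arm = 23/76
sun–planet mesh: 23·(1−23/76) = −15·(ω_p−ω_arm)  ⇒  ω_p−ω_arm = -1219/1140
ω_p = 23/76 − 1219/1140 = -23/30
scale: ω_p = -23/30 × 1438 rpm = -1102.4667 rpm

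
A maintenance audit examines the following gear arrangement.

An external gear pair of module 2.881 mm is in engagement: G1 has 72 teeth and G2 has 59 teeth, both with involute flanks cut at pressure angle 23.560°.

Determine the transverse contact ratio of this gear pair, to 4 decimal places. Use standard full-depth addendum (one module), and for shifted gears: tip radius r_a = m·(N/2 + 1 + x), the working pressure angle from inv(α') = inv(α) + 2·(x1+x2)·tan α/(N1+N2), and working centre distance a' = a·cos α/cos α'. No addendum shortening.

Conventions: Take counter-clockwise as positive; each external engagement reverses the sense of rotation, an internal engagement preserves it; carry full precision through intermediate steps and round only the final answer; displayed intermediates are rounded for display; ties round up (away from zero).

class = single-mesh tooth geometry [involute pair 72T × 59T, m = 2.881]
base radii: r_b1 = 95.070442, r_b2 = 77.904945
tip radii: r_a1 = 106.597000, r_a2 = 87.870500
no profile shift: α' = α, a' = a
action lengths: √(r_a1²−r_b1²) = 48.213395, √(r_a2²−r_b2²) = 40.645347
base pitch p_b = π·m·cos α = 8.296461
CR = (48.213395 + 40.645347 − 188.705500·sin 23.56000°)/8.296461 = 1.618934
contact ratio ≈ 1.6189

1.6189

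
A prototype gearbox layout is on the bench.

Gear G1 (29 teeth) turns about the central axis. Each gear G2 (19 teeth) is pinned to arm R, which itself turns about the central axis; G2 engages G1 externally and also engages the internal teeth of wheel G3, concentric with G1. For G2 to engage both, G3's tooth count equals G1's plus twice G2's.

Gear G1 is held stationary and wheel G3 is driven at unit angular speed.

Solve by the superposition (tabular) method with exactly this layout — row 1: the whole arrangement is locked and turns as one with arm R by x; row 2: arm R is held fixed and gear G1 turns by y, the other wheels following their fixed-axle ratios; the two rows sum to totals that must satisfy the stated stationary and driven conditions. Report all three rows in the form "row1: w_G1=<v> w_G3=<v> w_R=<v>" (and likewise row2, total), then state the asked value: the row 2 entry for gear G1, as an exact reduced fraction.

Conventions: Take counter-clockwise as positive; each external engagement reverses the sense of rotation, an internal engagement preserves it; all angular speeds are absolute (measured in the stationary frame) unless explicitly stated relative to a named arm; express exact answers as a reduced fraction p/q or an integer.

row1: w_G1=67/96 w_G3=67/96 w_R=67/96
row2: w_G1=-67/96 w_G3=29/96 w_R=0
total: w_G1=0 w_G3=1 w_R=67/96
asked value: -67/96

recognized (axles ride arm R): planetary set, 29/19/67 teeth
row 1 — lock + rotate with arm: ω_sun = ω_ring = ω_arm = x
row 2: sun turns y, ring = −(29/67)·y, arm 0
boundary: total ω_sun = x + y = 0 and total ω_ring = x − (29/67)·y = 1  ⇒  y = -67/96, x = 67/96
row 2 ring = −(29/67)·(-67/96) = 29/96
totals (row 1 + row 2): sun 67/96 + (-67/96) = 0, ring 67/96 + 29/96 = 1, arm 67/96 + 0 = 67/96
asked cell (row2, sun) = -67/96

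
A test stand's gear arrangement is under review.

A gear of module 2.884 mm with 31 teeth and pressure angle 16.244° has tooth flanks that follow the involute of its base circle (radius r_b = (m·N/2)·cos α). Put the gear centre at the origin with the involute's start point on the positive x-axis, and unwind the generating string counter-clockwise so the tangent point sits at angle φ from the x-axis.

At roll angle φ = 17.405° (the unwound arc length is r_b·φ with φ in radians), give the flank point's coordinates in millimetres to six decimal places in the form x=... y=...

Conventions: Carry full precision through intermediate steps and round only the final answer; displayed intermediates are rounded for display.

x=44.852199 y=0.397332

topology: single-mesh involute geometry — m = 2.884, N = 31
pitch radius r_p = m·N/2 = 2.884·31/2 = 44.702000
base radius r_b = r_p·cos α = 44.702000·cos 16.244° = 42.917458
roll angle φ = 17.405° = 0.30377456 rad
x = r_b·(cos φ + φ·sin φ) = 44.852199
y = r_b·(sin φ − φ·cos φ) = 0.397332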